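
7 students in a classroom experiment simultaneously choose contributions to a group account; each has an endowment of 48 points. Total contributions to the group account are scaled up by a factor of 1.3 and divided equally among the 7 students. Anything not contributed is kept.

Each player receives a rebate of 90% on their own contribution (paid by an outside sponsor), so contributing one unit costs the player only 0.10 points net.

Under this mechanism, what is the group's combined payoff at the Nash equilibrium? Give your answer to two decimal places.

739.20 points

With the mechanism, a contributed unit returns (1.3/7) / 0.10 = 1.8571 per unit of net cost to the contributor — now above 1 — so contributing fully is weakly dominant for every player.
At the Nash equilibrium everyone contributes 48. Group total payoff = 7 × (48 × 0.90 + 1.3 × 48) = 739.20.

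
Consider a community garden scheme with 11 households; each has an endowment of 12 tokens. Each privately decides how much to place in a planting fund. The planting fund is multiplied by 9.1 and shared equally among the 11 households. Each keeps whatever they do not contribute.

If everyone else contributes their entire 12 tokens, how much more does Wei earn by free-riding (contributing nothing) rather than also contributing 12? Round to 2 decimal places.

Switching from a contribution of 12 to 0 lets Wei keep an extra 12 tokens, but lowers the planting fund by 12, which costs Wei their own share of that drop: 9.1/11 × 12 = 9.93.
Net gain = 12 − 9.93 = 2.07. The private return per contributed unit (0.8273) is below 1, so free-riding is indeed the best response regardless of what the others do.

2.07 tokens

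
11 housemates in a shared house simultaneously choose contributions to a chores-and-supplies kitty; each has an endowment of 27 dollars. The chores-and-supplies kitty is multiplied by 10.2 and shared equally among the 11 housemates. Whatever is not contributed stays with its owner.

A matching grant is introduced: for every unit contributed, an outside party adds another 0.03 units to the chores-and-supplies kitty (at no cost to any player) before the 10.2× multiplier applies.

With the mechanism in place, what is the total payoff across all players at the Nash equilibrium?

297.00 dollars

The effective private return is 10.2 × 1.03 / 11 = 0.9551, which is still under 1, so the mechanism doesn't change anyone's dominant strategy: zero contribution.
Everyone keeps their endowment and the group total is 11 × 27 = 297.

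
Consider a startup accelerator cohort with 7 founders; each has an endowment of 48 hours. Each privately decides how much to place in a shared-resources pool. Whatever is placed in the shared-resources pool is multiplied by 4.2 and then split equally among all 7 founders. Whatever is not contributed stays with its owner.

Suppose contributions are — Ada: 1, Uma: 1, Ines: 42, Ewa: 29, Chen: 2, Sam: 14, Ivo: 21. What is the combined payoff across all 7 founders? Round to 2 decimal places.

Total contributed: 1 + 1 + 42 + 29 + 2 + 14 + 21 = 110; total kept: 7 × 48 − 110 = 226.
The shared-resources pool pays out 4.2 × 110 = 462.00 in aggregate.
Group total = 226 + 462.00 = 688.00.

688.00 hours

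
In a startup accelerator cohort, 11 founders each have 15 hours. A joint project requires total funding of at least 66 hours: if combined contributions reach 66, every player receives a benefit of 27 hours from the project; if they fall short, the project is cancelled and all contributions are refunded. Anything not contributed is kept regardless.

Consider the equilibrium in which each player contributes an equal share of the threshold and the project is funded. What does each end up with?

36 hours

Equal share of the threshold: 66/11 = 6.
At this profile no one gains by cutting their contribution: any cut drops the total below 66, the project is cancelled, contributions are refunded, and the deviator ends with 15, which is less than 15 − 6 + 27 = 36. Contributing more than 6 just wastes the excess. So contributing exactly 6 is a best response.
Each player's payoff: 15 − 6 + 27 = 36.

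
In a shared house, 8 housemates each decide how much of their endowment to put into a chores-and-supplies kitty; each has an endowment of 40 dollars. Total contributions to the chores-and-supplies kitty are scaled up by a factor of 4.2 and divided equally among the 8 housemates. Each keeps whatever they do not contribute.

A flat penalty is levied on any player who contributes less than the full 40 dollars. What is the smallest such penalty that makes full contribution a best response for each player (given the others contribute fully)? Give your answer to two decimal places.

19.00 dollars

Given the others contribute fully, the best deviation is to contribute 0 (any partial contribution still incurs the fine and gives up units whose private return 0.5250 is below 1).
Deviating from 40 to 0 saves 40 dollars but forfeits the deviator's share of the drop in the chores-and-supplies kitty: 4.2/8 × 40 = 21.00.
So the deviation gain is 40 − 21.00 = 19.00, and the fine must be at least 19.00 dollars to wipe it out.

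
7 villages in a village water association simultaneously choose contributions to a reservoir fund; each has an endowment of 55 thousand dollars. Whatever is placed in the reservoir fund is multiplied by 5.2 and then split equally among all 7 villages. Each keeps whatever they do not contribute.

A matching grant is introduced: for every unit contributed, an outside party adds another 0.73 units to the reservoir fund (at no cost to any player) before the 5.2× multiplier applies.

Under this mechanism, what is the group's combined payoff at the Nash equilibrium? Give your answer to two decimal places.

3463.46 thousand dollars

Under the mechanism each unit contributed yields 5.2 × 1.73 / 7 = 1.2851 back to its contributor per unit of net cost, which exceeds 1, making full contribution the dominant choice for everyone.
So the Nash equilibrium is full contribution by all 7; the group earns 5.2 × 1.73 × 385 = 3463.46.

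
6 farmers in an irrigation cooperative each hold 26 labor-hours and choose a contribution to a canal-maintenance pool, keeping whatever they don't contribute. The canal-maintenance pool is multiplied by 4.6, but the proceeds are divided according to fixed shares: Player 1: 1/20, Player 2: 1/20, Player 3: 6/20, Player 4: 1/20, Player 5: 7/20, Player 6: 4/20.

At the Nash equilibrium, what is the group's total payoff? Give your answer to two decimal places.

Each unit j contributes comes back to j as 4.6 × (j's share), so j prefers to contribute only if that share exceeds 1/4.6 = 0.2174; otherwise keeping the unit dominates.
Player 3 and Player 5 are above the threshold, contributing 26 each; the remaining 4 contribute 0. Total contributed: 52.
The canal-maintenance pool pays out 4.6 × 52 = 239.20 in total (split across the unequal shares, but the aggregate is all that matters for the group sum).
The 4 free-riders keep 26 each, adding 104. Group total = 104 + 239.20 = 343.20.

343.20 labor-hours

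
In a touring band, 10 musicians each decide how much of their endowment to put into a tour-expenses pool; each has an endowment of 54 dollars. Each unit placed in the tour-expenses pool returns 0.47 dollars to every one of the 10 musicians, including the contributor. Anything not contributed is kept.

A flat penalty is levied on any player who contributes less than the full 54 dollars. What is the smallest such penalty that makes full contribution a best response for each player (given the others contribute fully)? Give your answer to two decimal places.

Given the others contribute fully, the best deviation is to contribute 0 (any partial contribution still incurs the fine and gives up units whose private return 0.47 is below 1).
Deviating from 54 to 0 saves 54 dollars but forfeits the deviator's share of the drop in the tour-expenses pool: 0.47 × 54 = 25.38.
So the deviation gain is 54 − 25.38 = 28.62, and the fine must be at least 28.62 dollars to wipe it out.

28.62 dollars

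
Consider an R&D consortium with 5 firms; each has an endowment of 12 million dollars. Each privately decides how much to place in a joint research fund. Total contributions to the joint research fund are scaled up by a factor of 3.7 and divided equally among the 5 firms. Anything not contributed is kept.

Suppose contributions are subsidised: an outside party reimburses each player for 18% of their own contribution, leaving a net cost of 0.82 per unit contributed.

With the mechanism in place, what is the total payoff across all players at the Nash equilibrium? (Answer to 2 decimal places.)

60.00 million dollars

With the mechanism, a contributed unit returns (3.7/5) / 0.82 = 0.9024 per unit of net cost — still below 1 — so contributing 0 remains dominant for every player.
Everyone keeps their endowment and the group total is 5 × 12 = 60.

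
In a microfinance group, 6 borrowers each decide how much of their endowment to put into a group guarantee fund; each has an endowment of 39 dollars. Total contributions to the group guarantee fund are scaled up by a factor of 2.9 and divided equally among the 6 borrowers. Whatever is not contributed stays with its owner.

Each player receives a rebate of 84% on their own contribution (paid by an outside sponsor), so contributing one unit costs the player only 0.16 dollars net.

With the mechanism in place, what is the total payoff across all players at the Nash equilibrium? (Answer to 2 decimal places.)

875.16 dollars

With the mechanism, a contributed unit returns (2.9/6) / 0.16 = 3.0208 per unit of net cost to the contributor — now above 1 — so contributing fully is weakly dominant for every player.
At the Nash equilibrium everyone contributes 39. Group total payoff = 6 × (39 × 0.84 + 2.9 × 39) = 875.16.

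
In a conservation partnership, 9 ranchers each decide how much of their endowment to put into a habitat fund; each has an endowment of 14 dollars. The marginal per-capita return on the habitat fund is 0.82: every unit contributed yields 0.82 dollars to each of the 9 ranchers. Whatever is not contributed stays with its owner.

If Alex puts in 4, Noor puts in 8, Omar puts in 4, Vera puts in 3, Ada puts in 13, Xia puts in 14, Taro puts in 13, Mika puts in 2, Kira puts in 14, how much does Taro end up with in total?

Total contributed: 4 + 8 + 4 + 3 + 13 + 14 + 13 + 2 + 14 = 75.
Each receives 0.82 × 75 = 61.50 from the habitat fund.
Taro keeps 14 − 13 = 1, so Taro's payoff is 1 + 61.50 = 62.50.

62.50 dollars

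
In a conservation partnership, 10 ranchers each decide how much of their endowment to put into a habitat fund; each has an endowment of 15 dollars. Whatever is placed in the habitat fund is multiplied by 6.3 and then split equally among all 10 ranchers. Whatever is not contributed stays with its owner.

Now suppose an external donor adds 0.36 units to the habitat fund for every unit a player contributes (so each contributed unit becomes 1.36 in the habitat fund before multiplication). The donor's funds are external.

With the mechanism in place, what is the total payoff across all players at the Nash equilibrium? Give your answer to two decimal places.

150.00 dollars

Even with the mechanism, each unit contributed returns only 6.3 × 1.36 / 10 = 0.8568 per unit of net cost, so contributing nothing is still dominant.
At the Nash equilibrium no one contributes; group total payoff = 10 × 15 = 150.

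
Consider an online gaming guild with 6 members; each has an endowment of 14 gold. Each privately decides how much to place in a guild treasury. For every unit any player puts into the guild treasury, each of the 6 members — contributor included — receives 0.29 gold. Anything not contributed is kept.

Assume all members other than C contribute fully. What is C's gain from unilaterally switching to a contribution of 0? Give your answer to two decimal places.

Switching from a contribution of 14 to 0 lets C keep an extra 14 gold, but lowers the guild treasury by 14, which costs C their own share of that drop: 0.29 × 14 = 4.06.
Net gain = 14 − 4.06 = 9.94. The private return per contributed unit (0.29) is below 1, so free-riding is indeed the best response regardless of what the others do.

9.94 gold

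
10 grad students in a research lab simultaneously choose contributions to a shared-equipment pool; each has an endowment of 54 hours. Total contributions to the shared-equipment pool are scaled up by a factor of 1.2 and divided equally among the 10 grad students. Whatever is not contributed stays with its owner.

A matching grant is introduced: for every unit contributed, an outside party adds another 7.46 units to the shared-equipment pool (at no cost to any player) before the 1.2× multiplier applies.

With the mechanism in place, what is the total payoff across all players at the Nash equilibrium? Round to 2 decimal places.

5482.08 hours

Under the mechanism each unit contributed yields 1.2 × 8.46 / 10 = 1.0152 back to its contributor per unit of net cost, which exceeds 1, making full contribution the dominant choice for everyone.
So the Nash equilibrium is full contribution by all 10; the group earns 1.2 × 8.46 × 540 = 5482.08.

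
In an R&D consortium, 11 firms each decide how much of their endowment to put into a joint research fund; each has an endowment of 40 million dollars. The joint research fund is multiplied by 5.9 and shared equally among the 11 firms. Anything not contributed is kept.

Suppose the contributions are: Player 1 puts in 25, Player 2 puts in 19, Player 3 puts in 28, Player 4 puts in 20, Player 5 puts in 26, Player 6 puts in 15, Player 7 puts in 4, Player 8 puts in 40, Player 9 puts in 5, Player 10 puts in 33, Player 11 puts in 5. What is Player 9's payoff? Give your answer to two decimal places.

153.00 million dollars

Total contributed: 25 + 19 + 28 + 20 + 26 + 15 + 4 + 40 + 5 + 33 + 5 = 220.
Each receives 5.9 × 220 / 11 = 118.00 from the joint research fund.
Player 9 keeps 40 − 5 = 35, so Player 9's payoff is 35 + 118.00 = 153.00.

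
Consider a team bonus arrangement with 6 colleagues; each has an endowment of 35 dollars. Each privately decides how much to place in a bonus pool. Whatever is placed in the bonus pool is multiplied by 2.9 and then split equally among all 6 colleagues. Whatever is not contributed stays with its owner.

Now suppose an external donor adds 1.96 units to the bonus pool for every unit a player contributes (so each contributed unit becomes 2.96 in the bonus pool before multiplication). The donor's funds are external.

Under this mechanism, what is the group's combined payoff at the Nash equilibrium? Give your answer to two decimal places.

1802.64 dollars

With the mechanism, a contributed unit returns 2.9 × 2.96 / 6 = 1.4307 per unit of net cost to the contributor — now above 1 — so contributing fully is weakly dominant for every player.
So the Nash equilibrium is full contribution by all 6; the group earns 2.9 × 2.96 × 210 = 1802.64.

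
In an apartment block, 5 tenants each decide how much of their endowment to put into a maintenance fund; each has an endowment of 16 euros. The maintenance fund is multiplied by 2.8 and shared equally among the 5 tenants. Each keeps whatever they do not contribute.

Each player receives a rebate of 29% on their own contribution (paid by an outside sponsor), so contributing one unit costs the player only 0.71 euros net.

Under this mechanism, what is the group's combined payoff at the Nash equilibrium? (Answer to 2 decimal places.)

With the mechanism, a contributed unit returns (2.8/5) / 0.71 = 0.7887 per unit of net cost — still below 1 — so contributing 0 remains dominant for every player.
At the Nash equilibrium no one contributes; group total payoff = 5 × 16 = 80.

80.00 euros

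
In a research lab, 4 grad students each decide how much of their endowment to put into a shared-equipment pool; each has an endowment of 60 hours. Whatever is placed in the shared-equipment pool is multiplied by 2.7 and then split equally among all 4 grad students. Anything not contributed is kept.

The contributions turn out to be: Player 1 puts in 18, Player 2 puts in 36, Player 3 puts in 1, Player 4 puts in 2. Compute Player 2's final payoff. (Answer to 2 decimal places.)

Total contributed: 18 + 36 + 1 + 2 = 57.
Each receives 2.7 × 57 / 4 = 38.48 from the shared-equipment pool.
Player 2 keeps 60 − 36 = 24, so Player 2's payoff is 24 + 38.48 = 62.48.

62.48 hours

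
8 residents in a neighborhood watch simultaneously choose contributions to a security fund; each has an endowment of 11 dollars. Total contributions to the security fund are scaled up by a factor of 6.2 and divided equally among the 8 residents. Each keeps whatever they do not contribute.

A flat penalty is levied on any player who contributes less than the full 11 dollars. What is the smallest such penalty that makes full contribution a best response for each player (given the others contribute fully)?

2.48 dollars

Given the others contribute fully, the best deviation is to contribute 0 (any partial contribution still incurs the fine and gives up units whose private return 0.7750 is below 1).
Deviating from 11 to 0 saves 11 dollars but forfeits the deviator's share of the drop in the security fund: 6.2/8 × 11 = 8.52.
So the deviation gain is 11 − 8.52 = 2.48, and the fine must be at least 2.48 dollars to wipe it out.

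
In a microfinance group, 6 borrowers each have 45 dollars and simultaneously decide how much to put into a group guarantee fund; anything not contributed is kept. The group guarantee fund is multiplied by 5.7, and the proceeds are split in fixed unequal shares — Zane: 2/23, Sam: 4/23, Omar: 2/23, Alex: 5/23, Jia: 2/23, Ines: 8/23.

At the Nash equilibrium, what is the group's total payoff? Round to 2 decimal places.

693.00 dollars

Each unit j contributes comes back to j as 5.7 × (j's share), so j prefers to contribute only if that share exceeds 1/5.7 = 0.1754; otherwise keeping the unit dominates.
Alex and Ines are above the threshold, contributing 45 each; the remaining 4 contribute 0. Total contributed: 90.
The group guarantee fund pays out 5.7 × 90 = 513.00 in total (split across the unequal shares, but the aggregate is all that matters for the group sum).
The 4 free-riders keep 45 each, adding 180. Group total = 180 + 513.00 = 693.00.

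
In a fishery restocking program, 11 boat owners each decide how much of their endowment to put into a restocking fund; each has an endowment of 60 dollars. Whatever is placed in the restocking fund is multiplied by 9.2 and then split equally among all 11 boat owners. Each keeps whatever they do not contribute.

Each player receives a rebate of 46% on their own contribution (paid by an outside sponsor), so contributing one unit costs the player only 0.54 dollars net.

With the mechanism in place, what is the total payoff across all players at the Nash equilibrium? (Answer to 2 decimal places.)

With the mechanism, a contributed unit returns (9.2/11) / 0.54 = 1.5488 per unit of net cost to the contributor — now above 1 — so contributing fully is weakly dominant for every player.
So the Nash equilibrium is full contribution by all 11; the group earns 11 × (60 × 0.46 + 9.2 × 60) = 6375.60.

6375.60 dollars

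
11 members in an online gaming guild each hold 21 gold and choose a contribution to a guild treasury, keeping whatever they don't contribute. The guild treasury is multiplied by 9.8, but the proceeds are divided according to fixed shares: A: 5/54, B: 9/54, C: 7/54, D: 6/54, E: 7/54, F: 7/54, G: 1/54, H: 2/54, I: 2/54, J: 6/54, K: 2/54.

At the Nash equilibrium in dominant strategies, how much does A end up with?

135.33 gold

Player j's private return per contributed unit is 9.8 × (j's share). Contributing is weakly dominant for j when that share is at least 1/9.8 = 0.1020, and contributing 0 is dominant otherwise.
B, C, D, E, F and J are above the threshold, contributing 21 each; the remaining 5 contribute 0. Total contributed: 126.
A keeps 21 and receives 9.8 × 126 × 5/54 = 114.33 from the guild treasury, for a payoff of 135.33.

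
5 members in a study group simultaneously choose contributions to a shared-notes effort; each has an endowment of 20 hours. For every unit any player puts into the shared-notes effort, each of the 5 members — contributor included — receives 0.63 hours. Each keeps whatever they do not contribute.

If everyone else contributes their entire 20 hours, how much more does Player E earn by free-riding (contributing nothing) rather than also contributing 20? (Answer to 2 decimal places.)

Switching from a contribution of 20 to 0 lets Player E keep an extra 20 hours, but lowers the shared-notes effort by 20, which costs Player E their own share of that drop: 0.63 × 20 = 12.60.
Net gain = 20 − 12.60 = 7.40. The private return per contributed unit (0.63) is below 1, so free-riding is indeed the best response regardless of what the others do.

7.40 hours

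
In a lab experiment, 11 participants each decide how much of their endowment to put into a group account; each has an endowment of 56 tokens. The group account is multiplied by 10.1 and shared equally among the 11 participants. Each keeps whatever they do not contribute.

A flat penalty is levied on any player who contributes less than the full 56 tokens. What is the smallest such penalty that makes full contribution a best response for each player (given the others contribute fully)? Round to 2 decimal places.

Given the others contribute fully, the best deviation is to contribute 0 (any partial contribution still incurs the fine and gives up units whose private return 0.9182 is below 1).
Deviating from 56 to 0 saves 56 tokens but forfeits the deviator's share of the drop in the group account: 10.1/11 × 56 = 51.42.
So the deviation gain is 56 − 51.42 = 4.58, and the fine must be at least 4.58 tokens to wipe it out.

4.58 tokens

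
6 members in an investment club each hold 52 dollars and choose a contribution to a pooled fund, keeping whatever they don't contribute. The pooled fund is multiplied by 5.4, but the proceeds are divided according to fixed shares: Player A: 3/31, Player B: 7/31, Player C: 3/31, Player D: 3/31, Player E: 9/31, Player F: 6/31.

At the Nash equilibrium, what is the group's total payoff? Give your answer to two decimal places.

998.40 dollars

A player with share s gets back 5.4·s per unit contributed, so full contribution is dominant for anyone with s > 1/5.4 = 0.1852 and zero contribution is dominant for anyone below.
Player B, Player E and Player F clear that bar, contributing 52 each; the remaining 3 contribute 0. Total contributed: 156.
The pooled fund pays out 5.4 × 156 = 842.40 in total (split across the unequal shares, but the aggregate is all that matters for the group sum).
The 3 free-riders keep 52 each, adding 156. Group total = 156 + 842.40 = 998.40.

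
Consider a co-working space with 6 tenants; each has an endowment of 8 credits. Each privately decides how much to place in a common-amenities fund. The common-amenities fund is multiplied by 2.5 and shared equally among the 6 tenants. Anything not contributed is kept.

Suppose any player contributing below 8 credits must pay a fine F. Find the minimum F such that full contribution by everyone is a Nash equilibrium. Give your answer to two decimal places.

Given the others contribute fully, the best deviation is to contribute 0 (any partial contribution still incurs the fine and gives up units whose private return 0.4167 is below 1).
Deviating from 8 to 0 saves 8 credits but forfeits the deviator's share of the drop in the common-amenities fund: 2.5/6 × 8 = 3.33.
So the deviation gain is 8 − 3.33 = 4.67, and the fine must be at least 4.67 credits to wipe it out.

4.67 credits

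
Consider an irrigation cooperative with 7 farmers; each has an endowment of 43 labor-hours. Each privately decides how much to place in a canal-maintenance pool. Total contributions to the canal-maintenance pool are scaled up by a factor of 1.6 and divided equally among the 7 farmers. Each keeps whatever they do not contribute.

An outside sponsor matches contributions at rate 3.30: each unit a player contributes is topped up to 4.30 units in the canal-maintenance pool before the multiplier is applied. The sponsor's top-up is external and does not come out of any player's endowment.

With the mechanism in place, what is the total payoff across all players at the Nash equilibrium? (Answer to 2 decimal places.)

Even with the mechanism, each unit contributed returns only 1.6 × 4.30 / 7 = 0.9829 per unit of net cost, so contributing nothing is still dominant.
At the Nash equilibrium no one contributes; group total payoff = 7 × 43 = 301.

301.00 labor-hours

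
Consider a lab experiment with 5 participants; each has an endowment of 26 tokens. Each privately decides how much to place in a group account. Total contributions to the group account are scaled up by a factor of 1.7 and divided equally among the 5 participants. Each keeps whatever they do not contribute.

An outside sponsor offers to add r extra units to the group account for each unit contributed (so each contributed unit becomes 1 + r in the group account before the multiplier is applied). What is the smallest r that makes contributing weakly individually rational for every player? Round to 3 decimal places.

With matching at rate r, one contributed unit becomes (1 + r) in the group account and returns 1.7 × (1 + r) / 5 to the contributor.
Setting this equal to 1: 1 + r = 5/1.7 = 2.9412.
So the minimum matching rate is r = 2.9412 − 1 = 1.941.

1.941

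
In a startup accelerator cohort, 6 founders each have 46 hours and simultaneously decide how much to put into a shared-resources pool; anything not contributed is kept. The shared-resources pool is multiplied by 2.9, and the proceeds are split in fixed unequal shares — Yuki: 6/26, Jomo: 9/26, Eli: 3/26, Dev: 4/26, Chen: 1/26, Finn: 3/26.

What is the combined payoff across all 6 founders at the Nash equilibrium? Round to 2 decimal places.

363.40 hours

For player j, contributing a unit is worthwhile iff 2.9 × (j's share) ≥ 1, i.e. iff j's share is at least 0.3448.
Jomo alone (share 9/26) is above the threshold, contributing 46; the remaining 5 contribute 0. Total contributed: 46.
The shared-resources pool pays out 2.9 × 46 = 133.40 in total (split across the unequal shares, but the aggregate is all that matters for the group sum).
The 5 free-riders keep 46 each, adding 230. Group total = 230 + 133.40 = 363.40.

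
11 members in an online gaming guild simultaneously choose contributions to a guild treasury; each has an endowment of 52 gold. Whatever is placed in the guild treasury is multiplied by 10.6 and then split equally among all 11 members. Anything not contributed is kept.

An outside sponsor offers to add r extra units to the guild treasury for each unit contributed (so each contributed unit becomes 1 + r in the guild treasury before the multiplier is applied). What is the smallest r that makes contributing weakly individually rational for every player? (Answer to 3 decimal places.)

0.038

With matching at rate r, one contributed unit becomes (1 + r) in the guild treasury and returns 10.6 × (1 + r) / 11 to the contributor.
Setting this equal to 1: 1 + r = 11/10.6 = 1.0377.
So the minimum matching rate is r = 1.0377 − 1 = 0.038.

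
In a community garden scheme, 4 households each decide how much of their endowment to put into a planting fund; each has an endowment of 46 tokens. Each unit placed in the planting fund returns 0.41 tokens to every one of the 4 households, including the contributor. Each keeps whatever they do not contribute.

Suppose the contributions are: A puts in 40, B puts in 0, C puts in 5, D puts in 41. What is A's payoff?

41.26 tokens

Total contributed: 40 + 0 + 5 + 41 = 86.
Each receives 0.41 × 86 = 35.26 from the planting fund.
A keeps 46 − 40 = 6, so A's payoff is 6 + 35.26 = 41.26.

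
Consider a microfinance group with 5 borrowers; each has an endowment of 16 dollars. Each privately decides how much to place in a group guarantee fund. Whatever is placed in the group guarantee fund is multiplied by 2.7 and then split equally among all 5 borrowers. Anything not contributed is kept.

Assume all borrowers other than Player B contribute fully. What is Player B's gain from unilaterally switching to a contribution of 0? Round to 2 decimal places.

7.36 dollars

Switching from a contribution of 16 to 0 lets Player B keep an extra 16 dollars, but lowers the group guarantee fund by 16, which costs Player B their own share of that drop: 2.7/5 × 16 = 8.64.
Net gain = 16 − 8.64 = 7.36. The private return per contributed unit (0.5400) is below 1, so free-riding is indeed the best response regardless of what the others do.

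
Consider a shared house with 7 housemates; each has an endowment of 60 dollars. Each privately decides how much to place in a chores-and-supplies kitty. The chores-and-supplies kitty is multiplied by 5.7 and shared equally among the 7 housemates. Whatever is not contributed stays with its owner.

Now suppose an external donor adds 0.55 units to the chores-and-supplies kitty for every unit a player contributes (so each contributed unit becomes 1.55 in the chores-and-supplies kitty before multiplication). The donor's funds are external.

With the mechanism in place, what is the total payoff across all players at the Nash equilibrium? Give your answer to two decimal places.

3710.70 dollars

With the mechanism, a contributed unit returns 5.7 × 1.55 / 7 = 1.2621 per unit of net cost to the contributor — now above 1 — so contributing fully is weakly dominant for every player.
At the Nash equilibrium everyone contributes 60. Group total payoff = 5.7 × 1.55 × 420 = 3710.70.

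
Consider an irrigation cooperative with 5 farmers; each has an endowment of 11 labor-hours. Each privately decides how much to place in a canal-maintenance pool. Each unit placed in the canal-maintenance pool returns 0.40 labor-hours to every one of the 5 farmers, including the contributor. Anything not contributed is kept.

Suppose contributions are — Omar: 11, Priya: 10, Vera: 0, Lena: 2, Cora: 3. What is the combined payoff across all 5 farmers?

81.00 labor-hours

Total contributed: 11 + 10 + 0 + 2 + 3 = 26; total kept: 5 × 11 − 26 = 29.
The canal-maintenance pool pays out 0.40 × 5 × 26 = 52.00 in aggregate.
Group total = 29 + 52.00 = 81.00.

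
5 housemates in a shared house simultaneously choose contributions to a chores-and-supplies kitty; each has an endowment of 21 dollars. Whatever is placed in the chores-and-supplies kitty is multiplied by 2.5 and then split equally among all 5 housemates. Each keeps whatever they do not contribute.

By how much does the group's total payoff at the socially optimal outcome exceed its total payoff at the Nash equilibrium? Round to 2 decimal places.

Each contributed unit returns 2.5/5 = 0.5000 to its contributor — below 1 — so contributing 0 is dominant for every player. At the Nash equilibrium everyone keeps their 21, and the group total is 5 × 21 = 105.
Each contributed unit returns 2.500 to the group as a whole (0.5000 to each of 5 players), which exceeds 1, so the social optimum is full contribution: group total = 2.500 × 105 = 262.50.
Efficiency loss = 262.50 − 105 = 157.50.

157.50 dollars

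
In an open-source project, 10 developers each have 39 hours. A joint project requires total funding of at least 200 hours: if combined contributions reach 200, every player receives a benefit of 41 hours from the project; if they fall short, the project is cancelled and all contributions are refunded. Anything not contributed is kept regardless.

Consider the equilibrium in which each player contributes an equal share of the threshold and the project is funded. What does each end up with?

60 hours

Equal share of the threshold: 200/10 = 20.
At this profile no one gains by cutting their contribution: any cut drops the total below 200, the project is cancelled, contributions are refunded, and the deviator ends with 39, which is less than 39 − 20 + 41 = 60. Contributing more than 20 just wastes the excess. So contributing exactly 20 is a best response.
Each player's payoff: 39 − 20 + 41 = 60.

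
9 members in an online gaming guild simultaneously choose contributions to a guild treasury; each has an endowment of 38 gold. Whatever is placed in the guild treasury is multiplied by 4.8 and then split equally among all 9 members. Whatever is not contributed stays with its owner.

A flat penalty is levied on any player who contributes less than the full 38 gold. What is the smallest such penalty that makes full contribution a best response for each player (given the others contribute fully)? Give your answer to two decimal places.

17.73 gold

Given the others contribute fully, the best deviation is to contribute 0 (any partial contribution still incurs the fine and gives up units whose private return 0.5333 is below 1).
Deviating from 38 to 0 saves 38 gold but forfeits the deviator's share of the drop in the guild treasury: 4.8/9 × 38 = 20.27.
So the deviation gain is 38 − 20.27 = 17.73, and the fine must be at least 17.73 gold to wipe it out.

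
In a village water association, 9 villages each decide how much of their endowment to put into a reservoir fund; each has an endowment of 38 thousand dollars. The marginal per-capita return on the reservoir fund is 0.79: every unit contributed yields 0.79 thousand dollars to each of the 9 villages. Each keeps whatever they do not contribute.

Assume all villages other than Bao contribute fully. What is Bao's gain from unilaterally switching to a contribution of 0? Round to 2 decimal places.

Switching from a contribution of 38 to 0 lets Bao keep an extra 38 thousand dollars, but lowers the reservoir fund by 38, which costs Bao their own share of that drop: 0.79 × 38 = 30.02.
Net gain = 38 − 30.02 = 7.98. The private return per contributed unit (0.79) is below 1, so free-riding is indeed the best response regardless of what the others do.

7.98 thousand dollars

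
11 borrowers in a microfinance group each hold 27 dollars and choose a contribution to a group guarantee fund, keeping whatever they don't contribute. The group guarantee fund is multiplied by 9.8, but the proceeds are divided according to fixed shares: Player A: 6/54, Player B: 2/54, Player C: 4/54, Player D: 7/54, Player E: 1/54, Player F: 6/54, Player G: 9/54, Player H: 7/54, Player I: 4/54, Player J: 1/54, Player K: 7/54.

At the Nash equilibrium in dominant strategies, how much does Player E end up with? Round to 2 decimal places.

Each unit j contributes comes back to j as 9.8 × (j's share), so j prefers to contribute only if that share exceeds 1/9.8 = 0.1020; otherwise keeping the unit dominates.
Player A, Player D, Player F, Player G, Player H and Player K clear that bar, contributing 27 each; the remaining 5 contribute 0. Total contributed: 162.
Player E keeps 27 and receives 9.8 × 162 × 1/54 = 29.40 from the group guarantee fund, for a payoff of 56.40.

56.40 dollars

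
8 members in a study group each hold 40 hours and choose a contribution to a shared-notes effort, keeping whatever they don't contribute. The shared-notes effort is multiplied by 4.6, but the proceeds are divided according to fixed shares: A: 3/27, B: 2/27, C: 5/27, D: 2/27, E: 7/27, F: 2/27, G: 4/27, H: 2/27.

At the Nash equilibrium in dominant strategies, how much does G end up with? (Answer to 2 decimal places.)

67.26 hours

For player j, contributing a unit is worthwhile iff 4.6 × (j's share) ≥ 1, i.e. iff j's share is at least 0.2174.
E alone (share 7/27) is above the threshold, contributing 40; the remaining 7 contribute 0. Total contributed: 40.
G keeps 40 and receives 4.6 × 40 × 4/27 = 27.26 from the shared-notes effort, for a payoff of 67.26.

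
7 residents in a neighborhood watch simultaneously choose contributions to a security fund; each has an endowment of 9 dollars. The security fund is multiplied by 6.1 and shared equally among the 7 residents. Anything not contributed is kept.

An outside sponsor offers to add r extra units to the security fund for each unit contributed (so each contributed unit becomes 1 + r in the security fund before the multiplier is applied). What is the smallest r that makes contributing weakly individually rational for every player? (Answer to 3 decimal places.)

0.148

With matching at rate r, one contributed unit becomes (1 + r) in the security fund and returns 6.1 × (1 + r) / 7 to the contributor.
Setting this equal to 1: 1 + r = 7/6.1 = 1.1475.
So the minimum matching rate is r = 1.1475 − 1 = 0.148.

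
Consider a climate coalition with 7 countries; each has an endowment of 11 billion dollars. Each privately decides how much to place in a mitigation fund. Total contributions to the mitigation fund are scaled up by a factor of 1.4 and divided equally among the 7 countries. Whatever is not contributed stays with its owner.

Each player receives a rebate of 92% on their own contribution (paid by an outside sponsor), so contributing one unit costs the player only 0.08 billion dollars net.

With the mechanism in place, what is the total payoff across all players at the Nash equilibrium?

Under the mechanism each unit contributed yields (1.4/7) / 0.08 = 2.5000 back to its contributor per unit of net cost, which exceeds 1, making full contribution the dominant choice for everyone.
So the Nash equilibrium is full contribution by all 7; the group earns 7 × (11 × 0.92 + 1.4 × 11) = 178.64.

178.64 billion dollars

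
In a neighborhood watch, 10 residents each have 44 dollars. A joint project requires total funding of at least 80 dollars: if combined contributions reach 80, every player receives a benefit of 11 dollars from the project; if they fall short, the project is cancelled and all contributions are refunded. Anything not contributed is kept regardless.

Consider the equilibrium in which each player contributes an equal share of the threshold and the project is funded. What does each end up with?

Equal share of the threshold: 80/10 = 8.
At this profile no one gains by cutting their contribution: any cut drops the total below 80, the project is cancelled, contributions are refunded, and the deviator ends with 44, which is less than 44 − 8 + 11 = 47. Contributing more than 8 just wastes the excess. So contributing exactly 8 is a best response.
Each player's payoff: 44 − 8 + 11 = 47.

47 dollars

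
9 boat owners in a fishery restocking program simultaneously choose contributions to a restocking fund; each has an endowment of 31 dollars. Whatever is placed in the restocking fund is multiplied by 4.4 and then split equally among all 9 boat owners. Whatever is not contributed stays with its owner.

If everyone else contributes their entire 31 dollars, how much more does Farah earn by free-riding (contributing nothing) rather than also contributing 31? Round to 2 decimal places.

15.84 dollars

Switching from a contribution of 31 to 0 lets Farah keep an extra 31 dollars, but lowers the restocking fund by 31, which costs Farah their own share of that drop: 4.4/9 × 31 = 15.16.
Net gain = 31 − 15.16 = 15.84. The private return per contributed unit (0.4889) is below 1, so free-riding is indeed the best response regardless of what the others do.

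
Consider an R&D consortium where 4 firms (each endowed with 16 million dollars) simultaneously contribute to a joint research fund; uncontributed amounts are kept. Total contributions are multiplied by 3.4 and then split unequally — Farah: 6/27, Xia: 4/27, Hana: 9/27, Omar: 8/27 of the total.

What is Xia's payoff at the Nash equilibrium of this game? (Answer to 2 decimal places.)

A player with share s gets back 3.4·s per unit contributed, so full contribution is dominant for anyone with s > 1/3.4 = 0.2941 and zero contribution is dominant for anyone below.
Hana and Omar clear that bar, contributing 16 each; the remaining 2 contribute 0. Total contributed: 32.
Xia keeps 16 and receives 3.4 × 32 × 4/27 = 16.12 from the joint research fund, for a payoff of 32.12.

32.12 million dollars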